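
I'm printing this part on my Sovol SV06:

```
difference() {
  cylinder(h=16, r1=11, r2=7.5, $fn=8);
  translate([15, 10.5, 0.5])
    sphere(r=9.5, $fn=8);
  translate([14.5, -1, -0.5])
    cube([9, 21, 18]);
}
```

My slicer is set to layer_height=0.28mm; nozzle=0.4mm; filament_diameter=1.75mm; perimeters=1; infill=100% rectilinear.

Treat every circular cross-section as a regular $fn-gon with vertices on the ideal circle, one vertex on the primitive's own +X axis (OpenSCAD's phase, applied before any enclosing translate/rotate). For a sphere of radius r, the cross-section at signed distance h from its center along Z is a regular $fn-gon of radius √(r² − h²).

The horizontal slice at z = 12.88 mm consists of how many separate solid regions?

At z = 12.88 mm: the cone contributes a regular 8-gon of circumradius 8.182 (interpolated between r1=11 and r2=7.5 at t=0.805); the sphere at (15, 10.5) is not intersected at this z (|z−center|=12.380 > r=9.5); the cube at (14.5, -1) (footprint 9×21) is included at this height; Subtracting the remaining from the first: starting from the cone, the 9×21 cube at (14.5, -1) misses the remaining region (no effect) — 1 connected region. The result has 1 disconnected region.

1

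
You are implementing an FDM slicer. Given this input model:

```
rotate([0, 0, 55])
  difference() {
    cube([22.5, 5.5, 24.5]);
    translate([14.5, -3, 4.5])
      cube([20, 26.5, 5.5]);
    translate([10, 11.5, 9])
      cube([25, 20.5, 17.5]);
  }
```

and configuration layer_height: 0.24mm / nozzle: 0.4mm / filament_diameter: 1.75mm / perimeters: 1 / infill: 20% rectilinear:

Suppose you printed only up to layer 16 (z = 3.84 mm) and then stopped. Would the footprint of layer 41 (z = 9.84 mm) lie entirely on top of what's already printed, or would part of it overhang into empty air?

Compare the two slices. At z = 3.84: the 22.5×5.5 cube contributes its full rectangle (area 123.75 mm²); the cube at (14.5, -3) is not intersected at this z (z outside [4.5, 10]); the cube at (10, 11.5) is absent (z outside [9, 26.5]); Subtracting the remaining from the first: none of the subtracted shapes is present at this height, so the 22.5×5.5 cube is unchanged — area = 123.75 mm²; (whole slice rotated 55° about Z — lengths, areas and connectivity unchanged). At z = 9.84: the cube (footprint 22.5×5.5) is included at this height (area 123.75 mm²); the 20×26.5 cube at (14.5, -3) contributes its full rectangle (area 530.00 mm²); the cube at (10, 11.5) is present — its section is the full 25×20.5 rectangle (area 512.50 mm²); Subtracting the remaining from the first: starting from the 22.5×5.5 cube (123.75 mm²), the 20×26.5 cube at (14.5, -3) partially overlaps it — only the 44.00 mm² overlap (of its 530.00 mm²) is removed, clipping the outline; the 25×20.5 cube at (10, 11.5) misses the remaining region (no effect) — area = 79.75 mm²; (whole slice rotated 55° about Z — lengths, areas and connectivity unchanged). Checking containment: the cross-section at z = 9.84 is a subset of the cross-section at z = 3.84.

entirely on top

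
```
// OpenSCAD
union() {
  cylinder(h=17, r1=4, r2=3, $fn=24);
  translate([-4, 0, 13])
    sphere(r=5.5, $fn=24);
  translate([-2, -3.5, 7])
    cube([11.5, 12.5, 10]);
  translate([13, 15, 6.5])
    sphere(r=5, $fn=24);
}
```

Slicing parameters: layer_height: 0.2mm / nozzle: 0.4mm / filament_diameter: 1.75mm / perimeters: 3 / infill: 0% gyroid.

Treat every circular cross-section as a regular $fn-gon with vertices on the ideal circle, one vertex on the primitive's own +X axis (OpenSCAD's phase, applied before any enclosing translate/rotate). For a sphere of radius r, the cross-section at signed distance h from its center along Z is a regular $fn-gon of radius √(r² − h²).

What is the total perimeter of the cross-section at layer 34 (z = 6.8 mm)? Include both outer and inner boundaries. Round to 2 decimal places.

At z = 6.8 mm: the cone: at t=0.400 of its height the radius interpolates to r₁+(r₂−r₁)t = 3.600, giving a regular 24-gon of that circumradius (perimeter = 2·24·3.600·sin(180°/24) = 22.55 mm); the sphere at (-4, 0) is not intersected at this z (|z−center|=6.200 > r=5.5); the cube at (-2, -3.5) is absent (z outside [7, 17]); the r=5 sphere at (13, 15) contributes a regular 24-gon of circumradius √(5²−0.3²) = 4.991 (perimeter = 2·24·4.991·sin(180°/24) = 31.27 mm); Merging all regions: the 2 present regions are separate (no shared area or edge), so areas and boundary lengths simply add and each stays a separate island — boundary = 53.82 mm. Overall, the cross-section has 2 separate islands. Total boundary length (outer) = 53.82 mm.

53.82 mm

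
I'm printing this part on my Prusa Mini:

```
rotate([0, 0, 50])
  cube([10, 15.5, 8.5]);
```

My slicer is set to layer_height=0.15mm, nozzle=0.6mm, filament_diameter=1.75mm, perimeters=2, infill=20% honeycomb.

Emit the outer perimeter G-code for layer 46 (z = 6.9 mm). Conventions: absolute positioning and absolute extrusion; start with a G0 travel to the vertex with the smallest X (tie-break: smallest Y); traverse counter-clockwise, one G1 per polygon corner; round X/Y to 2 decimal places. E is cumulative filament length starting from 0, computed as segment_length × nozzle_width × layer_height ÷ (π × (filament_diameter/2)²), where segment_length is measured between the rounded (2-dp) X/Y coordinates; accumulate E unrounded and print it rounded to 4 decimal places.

G0 X-11.87 Y9.96 Z6.90
G1 X0.00 Y0.00 E0.5798
G1 X6.43 Y7.66 E0.9540
G1 X-5.45 Y17.62 E1.5341
G1 X-11.87 Y9.96 E1.9081

At z = 6.9 mm: the cube is present — its section is the full 10×15.5 rectangle; (rotated 50° about Z; rotation is an isometry so areas/perimeters/island counts are preserved). The outline is a single polygon with 4 vertices. Extrusion per mm of travel: 0.6 × 0.15 / (π × 0.875²) = 0.037418. Accumulating E over each segment gives final E = 1.9081.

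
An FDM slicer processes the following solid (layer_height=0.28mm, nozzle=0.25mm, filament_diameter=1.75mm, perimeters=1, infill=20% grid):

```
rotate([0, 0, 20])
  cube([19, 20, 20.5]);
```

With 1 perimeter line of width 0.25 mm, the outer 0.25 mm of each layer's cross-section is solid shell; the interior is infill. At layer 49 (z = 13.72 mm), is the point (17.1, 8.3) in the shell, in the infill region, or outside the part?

At z = 13.72 mm: the cube is present — its section is the full 19×20 rectangle; (rotated 20° about Z; rotation is an isometry so areas/perimeters/island counts are preserved). Overall, the cross-section is a single solid region. Undo the 20° rotation: the query point maps to (18.908, 1.951) in the un-rotated model frame. The nearest boundary edge runs (19.00, 0.00)→(19.00, 20.00); distance from the point to it = 0.09 mm. The point is inside the cross-section, 0.09 mm from the nearest boundary — within the 0.25 mm shell band (1 × 0.25).

shell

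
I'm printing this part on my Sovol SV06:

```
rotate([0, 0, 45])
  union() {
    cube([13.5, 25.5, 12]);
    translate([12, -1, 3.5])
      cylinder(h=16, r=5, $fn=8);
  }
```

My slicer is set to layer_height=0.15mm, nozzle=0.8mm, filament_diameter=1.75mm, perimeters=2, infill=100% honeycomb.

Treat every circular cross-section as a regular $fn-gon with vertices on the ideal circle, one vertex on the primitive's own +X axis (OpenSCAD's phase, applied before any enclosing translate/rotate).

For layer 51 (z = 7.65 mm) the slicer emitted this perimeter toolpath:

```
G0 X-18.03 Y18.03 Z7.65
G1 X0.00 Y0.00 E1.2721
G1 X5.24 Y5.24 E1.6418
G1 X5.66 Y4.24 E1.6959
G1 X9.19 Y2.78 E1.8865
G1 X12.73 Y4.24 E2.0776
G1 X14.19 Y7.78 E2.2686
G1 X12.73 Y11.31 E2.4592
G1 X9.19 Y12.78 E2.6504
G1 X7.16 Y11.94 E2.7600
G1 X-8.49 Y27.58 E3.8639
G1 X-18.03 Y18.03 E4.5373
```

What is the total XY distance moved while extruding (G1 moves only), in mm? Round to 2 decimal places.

90.95 mm

Sum the Euclidean lengths of each G1 segment: total = 90.95 mm.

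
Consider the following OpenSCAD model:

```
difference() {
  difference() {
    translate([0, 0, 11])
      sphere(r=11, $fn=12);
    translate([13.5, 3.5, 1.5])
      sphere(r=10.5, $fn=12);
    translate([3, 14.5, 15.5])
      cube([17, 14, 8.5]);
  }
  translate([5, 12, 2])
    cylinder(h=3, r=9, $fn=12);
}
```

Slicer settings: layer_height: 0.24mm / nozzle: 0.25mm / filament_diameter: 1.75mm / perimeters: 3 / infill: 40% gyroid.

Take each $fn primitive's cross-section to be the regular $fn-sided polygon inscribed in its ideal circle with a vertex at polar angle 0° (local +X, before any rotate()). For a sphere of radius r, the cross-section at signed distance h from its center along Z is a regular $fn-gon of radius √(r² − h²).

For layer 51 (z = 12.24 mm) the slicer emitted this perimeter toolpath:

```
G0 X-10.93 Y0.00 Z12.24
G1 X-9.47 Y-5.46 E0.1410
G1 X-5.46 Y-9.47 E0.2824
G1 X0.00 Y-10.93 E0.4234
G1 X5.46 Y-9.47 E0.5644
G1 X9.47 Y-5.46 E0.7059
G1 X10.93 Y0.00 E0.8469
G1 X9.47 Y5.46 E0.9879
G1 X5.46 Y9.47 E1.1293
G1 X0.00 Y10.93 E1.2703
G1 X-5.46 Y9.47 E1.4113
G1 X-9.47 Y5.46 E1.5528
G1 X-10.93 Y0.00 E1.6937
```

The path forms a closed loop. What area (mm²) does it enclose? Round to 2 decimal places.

358.45 mm²

Apply the shoelace formula to the sequence of (X, Y) vertices; enclosed area = 358.45 mm².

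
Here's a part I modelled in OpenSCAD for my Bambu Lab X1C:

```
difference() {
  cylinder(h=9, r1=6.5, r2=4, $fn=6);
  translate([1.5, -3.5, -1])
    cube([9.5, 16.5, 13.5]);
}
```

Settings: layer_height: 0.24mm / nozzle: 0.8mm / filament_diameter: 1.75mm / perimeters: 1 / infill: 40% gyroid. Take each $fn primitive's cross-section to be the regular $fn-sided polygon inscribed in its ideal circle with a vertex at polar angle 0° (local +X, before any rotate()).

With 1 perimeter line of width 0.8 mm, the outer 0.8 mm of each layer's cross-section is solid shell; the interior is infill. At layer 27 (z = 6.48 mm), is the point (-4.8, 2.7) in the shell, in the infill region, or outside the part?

At z = 6.48 mm: the cone contributes a regular 6-gon of circumradius 4.700 (interpolated between r1=6.5 and r2=4 at t=0.720); the cube at (1.5, -3.5) is present — its section is the full 9.5×16.5 rectangle; Subtracting the remaining from the first: starting from the cone, the 9.5×16.5 cube at (1.5, -3.5) partially overlaps it — only the 15.91 mm² overlap (of its 156.75 mm²) is removed, clipping the outline — 1 connected region. Overall, the cross-section is a single solid region. The nearest boundary edge runs (-4.70, 0.00)→(-2.35, 4.07); distance from the point to it = 1.44 mm. The point is not inside any of the regions above, so it lies outside the cross-section (1.44 mm from the nearest boundary).

outside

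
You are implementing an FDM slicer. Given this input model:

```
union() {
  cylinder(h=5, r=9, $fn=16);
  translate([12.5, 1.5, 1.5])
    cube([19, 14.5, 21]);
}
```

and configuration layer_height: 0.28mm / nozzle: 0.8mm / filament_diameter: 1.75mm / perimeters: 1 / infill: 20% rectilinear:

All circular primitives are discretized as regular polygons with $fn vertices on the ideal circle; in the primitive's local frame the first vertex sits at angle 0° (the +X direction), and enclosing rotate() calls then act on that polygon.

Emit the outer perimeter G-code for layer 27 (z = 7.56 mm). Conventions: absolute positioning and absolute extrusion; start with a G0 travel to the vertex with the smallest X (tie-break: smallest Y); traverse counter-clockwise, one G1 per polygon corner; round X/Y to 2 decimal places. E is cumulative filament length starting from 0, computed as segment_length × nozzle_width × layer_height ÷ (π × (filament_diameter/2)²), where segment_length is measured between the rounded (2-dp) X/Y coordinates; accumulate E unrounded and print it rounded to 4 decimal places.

At z = 7.56 mm: the cylinder is absent (z outside [0, 5]); the cube at (12.5, 1.5) (footprint 19×14.5) is included at this height; Taking the union: only the 19×14.5 cube at (12.5, 1.5) is present, so the union is just that shape — 1 connected region. The outline is a single polygon with 4 vertices. Extrusion per mm of travel: 0.8 × 0.28 / (π × 0.875²) = 0.093128. Accumulating E over each segment gives final E = 6.2396.

G0 X12.50 Y1.50 Z7.56
G1 X31.50 Y1.50 E1.7694
G1 X31.50 Y16.00 E3.1198
G1 X12.50 Y16.00 E4.8892
G1 X12.50 Y1.50 E6.2396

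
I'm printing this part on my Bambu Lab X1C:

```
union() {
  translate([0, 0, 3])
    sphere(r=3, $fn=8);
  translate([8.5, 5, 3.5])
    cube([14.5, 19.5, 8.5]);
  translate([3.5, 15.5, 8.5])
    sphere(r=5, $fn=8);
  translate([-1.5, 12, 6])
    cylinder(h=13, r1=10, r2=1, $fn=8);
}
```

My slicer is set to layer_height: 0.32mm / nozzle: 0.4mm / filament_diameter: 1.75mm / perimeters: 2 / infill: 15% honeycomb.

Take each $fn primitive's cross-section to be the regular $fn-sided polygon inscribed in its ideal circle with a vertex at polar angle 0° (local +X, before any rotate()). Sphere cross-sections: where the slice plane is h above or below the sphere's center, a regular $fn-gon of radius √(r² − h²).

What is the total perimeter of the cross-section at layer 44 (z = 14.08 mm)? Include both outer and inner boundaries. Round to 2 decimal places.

At z = 14.08 mm: the sphere does not reach this height (|z−center|=11.080 > r=3); the cube at (8.5, 5) is absent (z outside [3.5, 12]); the sphere at (3.5, 15.5) is absent (|z−center|=5.580 > r=5); the cone at (-1.5, 12) (r1=10→r2=1) has section circumradius 4.406 here — a regular 8-gon (perimeter = 2·8·4.406·sin(180°/8) = 26.98 mm); Combining (union): only the cone at (-1.5, 12) is present, so the union is just that shape — boundary = 26.98 mm. Overall, the cross-section is a single solid region. Total boundary length (outer) = 26.98 mm.

26.98 mm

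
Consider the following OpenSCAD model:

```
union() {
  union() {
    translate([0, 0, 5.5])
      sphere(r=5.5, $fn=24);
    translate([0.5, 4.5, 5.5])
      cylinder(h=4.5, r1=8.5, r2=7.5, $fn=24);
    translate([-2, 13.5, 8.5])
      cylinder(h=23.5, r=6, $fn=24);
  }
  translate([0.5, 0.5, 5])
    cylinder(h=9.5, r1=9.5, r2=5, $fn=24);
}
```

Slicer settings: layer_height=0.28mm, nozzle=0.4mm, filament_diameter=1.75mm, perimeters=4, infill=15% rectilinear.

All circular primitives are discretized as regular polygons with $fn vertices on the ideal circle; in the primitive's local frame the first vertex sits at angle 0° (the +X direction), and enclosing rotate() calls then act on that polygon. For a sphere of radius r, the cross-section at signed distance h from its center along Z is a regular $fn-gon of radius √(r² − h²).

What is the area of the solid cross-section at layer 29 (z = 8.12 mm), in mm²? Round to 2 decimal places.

260.02 mm²

At z = 8.12 mm: the sphere: section is a regular 24-gon, circumradius = √(r²−h²) = √(5.5²−2.62²) = 4.836 (area = (24/2)·4.836²·sin(360°/24) = 72.63 mm²); the cone at (0.5, 4.5): at t=0.582 of its height the radius interpolates to r₁+(r₂−r₁)t = 7.918, giving a regular 24-gon of that circumradius (area = (24/2)·7.918²·sin(360°/24) = 194.71 mm²); the cylinder at (-2, 13.5) is absent (z outside [8.5, 32]); Combining (union): the regions partially overlap — summed areas 267.34 mm² minus the doubly-counted overlap 63.00 mm² gives 204.34 mm² — area = 204.34 mm²; the cone at (0.5, 0.5): at t=0.328 of its height the radius interpolates to r₁+(r₂−r₁)t = 8.022, giving a regular 24-gon of that circumradius (area = (24/2)·8.022²·sin(360°/24) = 199.87 mm²); Merging all regions: the regions partially overlap — summed areas 404.21 mm² minus the doubly-counted overlap 144.18 mm² gives 260.02 mm² — area = 260.02 mm². Overall, the cross-section is a single solid region. Net area = 260.02 mm².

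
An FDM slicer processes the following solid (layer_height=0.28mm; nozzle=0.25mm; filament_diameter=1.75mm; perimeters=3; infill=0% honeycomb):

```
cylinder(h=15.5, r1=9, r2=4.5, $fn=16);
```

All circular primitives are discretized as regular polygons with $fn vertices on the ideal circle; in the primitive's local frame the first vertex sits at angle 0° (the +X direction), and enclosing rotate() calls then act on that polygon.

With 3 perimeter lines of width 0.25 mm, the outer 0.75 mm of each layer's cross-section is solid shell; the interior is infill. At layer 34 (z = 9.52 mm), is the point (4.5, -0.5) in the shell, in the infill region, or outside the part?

infill

At z = 9.52 mm: the cone: at t=0.614 of its height the radius interpolates to r₁+(r₂−r₁)t = 6.236, giving a regular 16-gon of that circumradius. Overall, the cross-section is a single solid region. The nearest boundary edge runs (5.76, -2.39)→(6.24, 0.00); distance from the point to it = 1.61 mm. The point is inside the cross-section and 1.61 mm from the nearest boundary — more than the 0.75 mm shell width (3 × 0.25), so it's in the infill interior.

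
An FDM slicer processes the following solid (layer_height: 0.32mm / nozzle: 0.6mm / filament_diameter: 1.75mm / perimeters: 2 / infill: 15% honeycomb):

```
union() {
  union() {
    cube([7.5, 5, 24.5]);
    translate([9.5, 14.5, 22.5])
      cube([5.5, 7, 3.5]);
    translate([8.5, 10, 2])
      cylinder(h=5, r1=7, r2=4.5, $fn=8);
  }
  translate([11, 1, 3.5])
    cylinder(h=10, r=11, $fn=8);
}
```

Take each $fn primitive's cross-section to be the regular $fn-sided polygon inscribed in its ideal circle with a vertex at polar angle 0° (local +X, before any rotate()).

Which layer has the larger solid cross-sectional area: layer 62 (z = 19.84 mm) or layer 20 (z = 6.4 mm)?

Layer 62 (z = 19.84): the cube (footprint 7.5×5) is included at this height (area 37.50 mm²); the cube at (9.5, 14.5) is absent (z outside [22.5, 26]); the cone at (8.5, 10) does not reach this height (z outside [2, 7]); Taking the union: only the 7.5×5 cube is present, so the union is just that shape — area = 37.50 mm²; the cylinder at (11, 1) is not intersected at this z (z outside [3.5, 13.5]); Combining (union): only that combined region is present, so the union is just that shape — area = 37.50 mm². So its area = 37.50 mm². Layer 20 (z = 6.4): the cube is present — its section is the full 7.5×5 rectangle (area 37.50 mm²); the cube at (9.5, 14.5) is not intersected at this z (z outside [22.5, 26]); the cone at (8.5, 10) (r1=7→r2=4.5) has section circumradius 4.800 here — a regular 8-gon (area = (8/2)·4.800²·sin(360°/8) = 65.17 mm²); Taking the union: the 2 present regions are separate (no shared area or edge), so areas and boundary lengths simply add and each stays a separate island — area = 102.67 mm²; the r=11 cylinder at (11, 1) gives a regular 8-gon of circumradius 11 (constant along its height) (area = (8/2)·11.000²·sin(360°/8) = 342.24 mm²); Combining (union): the regions partially overlap — summed areas 444.91 mm² minus the doubly-counted overlap 73.54 mm² gives 371.37 mm² — area = 371.37 mm². So its area = 371.37 mm². Layer 20 is larger (371.37 vs 37.50 mm²).

layer 20 (z = 6.4 mm)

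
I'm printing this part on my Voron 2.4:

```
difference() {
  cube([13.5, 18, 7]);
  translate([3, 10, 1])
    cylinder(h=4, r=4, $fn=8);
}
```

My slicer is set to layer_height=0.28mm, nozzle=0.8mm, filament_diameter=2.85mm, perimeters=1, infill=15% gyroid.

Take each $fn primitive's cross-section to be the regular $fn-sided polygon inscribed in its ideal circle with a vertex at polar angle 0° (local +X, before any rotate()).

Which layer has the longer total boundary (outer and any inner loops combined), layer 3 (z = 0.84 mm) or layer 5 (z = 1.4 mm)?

layer 5 (z = 1.4 mm)

Layer 3 (z = 0.84): the cube (footprint 13.5×18) is included at this height (perimeter 63.00 mm); the cylinder at (3, 10) does not reach this height (z outside [1, 5]); Taking the first minus the rest: none of the subtracted shapes is present at this height, so the 13.5×18 cube is unchanged — boundary = 63.00 mm. So its perimeter = 63.00 mm. Layer 5 (z = 1.4): the cube is present — its section is the full 13.5×18 rectangle (perimeter 63.00 mm); the r=4 cylinder at (3, 10) gives a regular 8-gon of circumradius 4 (constant along its height) (perimeter = 2·8·4.000·sin(180°/8) = 24.49 mm); Subtracting the remaining from the first: starting from the 13.5×18 cube, the r=4 cylinder at (3, 10) partially overlaps it — only the 42.84 mm² overlap (of its 45.25 mm²) is removed, clipping the outline — boundary = 77.44 mm. So its perimeter = 77.44 mm. Layer 5 is larger (77.44 vs 63.00 mm).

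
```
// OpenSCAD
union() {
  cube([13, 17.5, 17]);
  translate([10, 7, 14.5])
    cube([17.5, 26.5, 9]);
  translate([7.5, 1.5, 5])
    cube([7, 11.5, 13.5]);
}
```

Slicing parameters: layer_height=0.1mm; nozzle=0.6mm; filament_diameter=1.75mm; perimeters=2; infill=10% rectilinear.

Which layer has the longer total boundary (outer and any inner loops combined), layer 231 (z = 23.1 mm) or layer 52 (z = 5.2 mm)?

Layer 231 (z = 23.1): the cube does not reach this height (z outside [0, 17]); the cube at (10, 7) (footprint 17.5×26.5) is included at this height (perimeter 88.00 mm); the cube at (7.5, 1.5) is absent (z outside [5, 18.5]); Taking the union: only the 17.5×26.5 cube at (10, 7) is present, so the union is just that shape — boundary = 88.00 mm. So its perimeter = 88.00 mm. Layer 52 (z = 5.2): the cube is present — its section is the full 13×17.5 rectangle (perimeter 61.00 mm); the cube at (10, 7) is absent (z outside [14.5, 23.5]); the cube at (7.5, 1.5) (footprint 7×11.5) is included at this height (perimeter 37.00 mm); Taking the union: the regions partially overlap (shared area 63.25 mm²), so the edge portions inside another operand are dropped and the merged outline is re-measured after clipping — boundary = 64.00 mm. So its perimeter = 64.00 mm. Layer 231 is larger (88.00 vs 64.00 mm).

layer 231 (z = 23.1 mm)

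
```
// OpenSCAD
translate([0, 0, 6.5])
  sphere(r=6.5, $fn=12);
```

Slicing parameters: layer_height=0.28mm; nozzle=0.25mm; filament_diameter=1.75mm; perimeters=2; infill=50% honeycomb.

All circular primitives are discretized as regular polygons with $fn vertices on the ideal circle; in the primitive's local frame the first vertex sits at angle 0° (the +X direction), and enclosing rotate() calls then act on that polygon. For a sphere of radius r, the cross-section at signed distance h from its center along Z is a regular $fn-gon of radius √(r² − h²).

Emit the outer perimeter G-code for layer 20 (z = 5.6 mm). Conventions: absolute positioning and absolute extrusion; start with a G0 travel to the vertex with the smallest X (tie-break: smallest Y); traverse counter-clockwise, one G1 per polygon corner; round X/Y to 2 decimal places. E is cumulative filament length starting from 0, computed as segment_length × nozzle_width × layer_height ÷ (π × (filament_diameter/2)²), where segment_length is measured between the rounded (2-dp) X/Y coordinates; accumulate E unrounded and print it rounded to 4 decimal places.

At z = 5.6 mm: the sphere: section is a regular 12-gon, circumradius = √(r²−h²) = √(6.5²−0.9²) = 6.437. The outline is a single polygon with 12 vertices. Extrusion per mm of travel: 0.25 × 0.28 / (π × 0.875²) = 0.029103. Accumulating E over each segment gives final E = 1.1634.

G0 X-6.44 Y0.00 Z5.60
G1 X-5.57 Y-3.22 E0.0971
G1 X-3.22 Y-5.57 E0.1938
G1 X0.00 Y-6.44 E0.2909
G1 X3.22 Y-5.57 E0.3879
G1 X5.57 Y-3.22 E0.4847
G1 X6.44 Y0.00 E0.5817
G1 X5.57 Y3.22 E0.6788
G1 X3.22 Y5.57 E0.7755
G1 X0.00 Y6.44 E0.8726
G1 X-3.22 Y5.57 E0.9697
G1 X-5.57 Y3.22 E1.0664
G1 X-6.44 Y0.00 E1.1634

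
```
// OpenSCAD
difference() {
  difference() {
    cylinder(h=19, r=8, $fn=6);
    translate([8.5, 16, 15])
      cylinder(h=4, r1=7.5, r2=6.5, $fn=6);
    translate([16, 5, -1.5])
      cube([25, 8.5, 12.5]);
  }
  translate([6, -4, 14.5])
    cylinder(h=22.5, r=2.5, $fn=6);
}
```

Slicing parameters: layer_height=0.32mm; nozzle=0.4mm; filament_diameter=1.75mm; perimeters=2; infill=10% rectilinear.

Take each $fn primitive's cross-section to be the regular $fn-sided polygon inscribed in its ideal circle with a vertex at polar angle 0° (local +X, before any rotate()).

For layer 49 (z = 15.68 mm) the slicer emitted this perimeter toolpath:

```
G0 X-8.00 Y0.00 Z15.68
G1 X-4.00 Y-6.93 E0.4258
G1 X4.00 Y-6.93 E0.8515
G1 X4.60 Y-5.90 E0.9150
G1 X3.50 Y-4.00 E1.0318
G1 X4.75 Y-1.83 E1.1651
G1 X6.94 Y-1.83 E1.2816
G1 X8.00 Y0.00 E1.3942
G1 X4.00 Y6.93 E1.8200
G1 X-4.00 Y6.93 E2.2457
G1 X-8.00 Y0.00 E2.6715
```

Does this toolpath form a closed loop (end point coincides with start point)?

yes

Start point (G0): (-8.00, 0.00). End point (last G1): the path returns to the start — closed.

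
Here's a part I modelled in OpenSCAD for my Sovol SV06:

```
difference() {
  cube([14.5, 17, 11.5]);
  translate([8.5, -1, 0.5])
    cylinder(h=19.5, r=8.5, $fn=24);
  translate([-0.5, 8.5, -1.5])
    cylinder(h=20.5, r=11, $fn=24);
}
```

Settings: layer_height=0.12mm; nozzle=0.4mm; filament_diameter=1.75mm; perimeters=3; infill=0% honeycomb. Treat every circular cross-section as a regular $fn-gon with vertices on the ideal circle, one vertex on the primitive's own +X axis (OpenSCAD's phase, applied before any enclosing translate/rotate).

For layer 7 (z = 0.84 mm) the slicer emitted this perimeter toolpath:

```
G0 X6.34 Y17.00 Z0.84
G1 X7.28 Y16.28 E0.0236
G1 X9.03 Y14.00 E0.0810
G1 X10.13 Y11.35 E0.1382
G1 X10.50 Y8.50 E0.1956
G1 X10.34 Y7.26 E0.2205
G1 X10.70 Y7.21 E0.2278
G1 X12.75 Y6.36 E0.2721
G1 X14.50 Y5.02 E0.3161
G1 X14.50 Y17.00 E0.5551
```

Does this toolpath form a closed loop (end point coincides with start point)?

no

Start point (G0): (6.34, 17.00). End point (last G1): the path does not return to the start — open.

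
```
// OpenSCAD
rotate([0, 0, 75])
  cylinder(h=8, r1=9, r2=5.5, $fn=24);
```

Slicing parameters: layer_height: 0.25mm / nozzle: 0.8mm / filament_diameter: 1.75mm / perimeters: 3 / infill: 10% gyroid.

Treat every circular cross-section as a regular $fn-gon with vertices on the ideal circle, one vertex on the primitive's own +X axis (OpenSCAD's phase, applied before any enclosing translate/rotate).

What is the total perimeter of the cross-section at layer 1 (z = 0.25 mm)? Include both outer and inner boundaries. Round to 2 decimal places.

At z = 0.25 mm: the cone (r1=9→r2=5.5) has section circumradius 8.891 here — a regular 24-gon (perimeter = 2·24·8.891·sin(180°/24) = 55.70 mm); (rotated 75° about Z; rotation is an isometry so areas/perimeters/island counts are preserved). Overall, the cross-section is a single solid region. Total boundary length (outer) = 55.70 mm.

55.70 mm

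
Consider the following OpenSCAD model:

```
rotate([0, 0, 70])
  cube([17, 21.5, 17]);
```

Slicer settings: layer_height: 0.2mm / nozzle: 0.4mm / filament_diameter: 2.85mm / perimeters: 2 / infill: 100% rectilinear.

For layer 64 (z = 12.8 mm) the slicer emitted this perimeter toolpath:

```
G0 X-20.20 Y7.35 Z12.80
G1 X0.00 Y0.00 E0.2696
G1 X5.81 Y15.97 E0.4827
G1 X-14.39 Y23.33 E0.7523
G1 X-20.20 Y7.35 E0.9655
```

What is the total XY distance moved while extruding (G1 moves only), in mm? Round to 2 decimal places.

76.99 mm

Sum the Euclidean lengths of each G1 segment: total = 76.99 mm.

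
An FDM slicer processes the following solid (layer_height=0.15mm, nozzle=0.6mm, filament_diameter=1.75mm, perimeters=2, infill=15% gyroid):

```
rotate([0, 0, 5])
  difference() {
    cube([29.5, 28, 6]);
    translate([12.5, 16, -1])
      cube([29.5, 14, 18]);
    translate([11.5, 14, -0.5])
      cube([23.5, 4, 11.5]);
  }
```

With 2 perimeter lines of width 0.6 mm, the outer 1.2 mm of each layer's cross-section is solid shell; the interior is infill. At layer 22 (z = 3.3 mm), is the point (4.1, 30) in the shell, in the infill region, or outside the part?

At z = 3.3 mm: the 29.5×28 cube contributes its full rectangle; the cube at (12.5, 16) is present — its section is the full 29.5×14 rectangle; the 23.5×4 cube at (11.5, 14) contributes its full rectangle; Taking the first minus the rest: starting from the 29.5×28 cube, the 29.5×14 cube at (12.5, 16) partially overlaps it — only the 204.00 mm² overlap (of its 413.00 mm²) is removed, clipping the outline; the 23.5×4 cube at (11.5, 14) partially overlaps it — only the 38.00 mm² overlap (of its 94.00 mm²) is removed, clipping the outline — 1 connected region; (whole slice rotated 5° about Z — lengths, areas and connectivity unchanged). Overall, the cross-section is a single solid region. Undo the 5° rotation: the query point maps to (6.699, 29.529) in the un-rotated model frame. The nearest boundary edge runs (0.00, 28.00)→(12.50, 28.00); distance from the point to it = 1.53 mm. The point is not inside any of the regions above, so it lies outside the cross-section (1.53 mm from the nearest boundary).

outside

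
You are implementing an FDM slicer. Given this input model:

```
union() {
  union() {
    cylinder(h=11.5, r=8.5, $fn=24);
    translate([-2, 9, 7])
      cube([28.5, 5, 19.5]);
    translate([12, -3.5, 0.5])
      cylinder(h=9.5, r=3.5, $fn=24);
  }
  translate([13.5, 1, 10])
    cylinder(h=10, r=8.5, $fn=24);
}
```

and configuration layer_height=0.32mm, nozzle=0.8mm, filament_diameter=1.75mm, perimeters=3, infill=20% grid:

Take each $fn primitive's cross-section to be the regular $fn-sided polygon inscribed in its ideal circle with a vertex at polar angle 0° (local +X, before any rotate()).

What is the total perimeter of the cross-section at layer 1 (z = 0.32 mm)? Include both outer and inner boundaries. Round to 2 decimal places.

53.25 mm

At z = 0.32 mm: the cylinder: section is a regular 24-gon, circumradius r=8.5 (perimeter = 2·24·8.500·sin(180°/24) = 53.25 mm); the cube at (-2, 9) does not reach this height (z outside [7, 26.5]); the cylinder at (12, -3.5) is not intersected at this z (z outside [0.5, 10]); Taking the union: only the r=8.5 cylinder is present, so the union is just that shape — boundary = 53.25 mm; the cylinder at (13.5, 1) is not intersected at this z (z outside [10, 20]); Combining (union): only that combined region is present, so the union is just that shape — boundary = 53.25 mm. Overall, the cross-section is a single solid region. Total boundary length (outer) = 53.25 mm.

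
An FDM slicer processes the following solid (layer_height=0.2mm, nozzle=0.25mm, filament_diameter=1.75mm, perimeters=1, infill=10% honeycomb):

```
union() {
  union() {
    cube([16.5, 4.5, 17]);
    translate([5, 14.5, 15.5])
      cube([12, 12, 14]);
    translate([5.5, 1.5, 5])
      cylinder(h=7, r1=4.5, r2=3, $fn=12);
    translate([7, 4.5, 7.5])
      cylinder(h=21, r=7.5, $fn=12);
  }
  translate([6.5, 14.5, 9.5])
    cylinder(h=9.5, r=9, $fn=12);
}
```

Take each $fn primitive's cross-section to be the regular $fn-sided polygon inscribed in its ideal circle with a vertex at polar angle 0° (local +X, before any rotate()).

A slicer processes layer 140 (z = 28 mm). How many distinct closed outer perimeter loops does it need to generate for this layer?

2

At z = 28 mm: the cube is not intersected at this z (z outside [0, 17]); the cube at (5, 14.5) is present — its section is the full 12×12 rectangle; the cone at (5.5, 1.5) is not intersected at this z (z outside [5, 12]); the cylinder at (7, 4.5): section is a regular 12-gon, circumradius r=7.5; Combining (union): the 2 present regions are separate (no shared area or edge), so areas and boundary lengths simply add and each stays a separate island — 2 connected regions; the cylinder at (6.5, 14.5) does not reach this height (z outside [9.5, 19]); Combining (union): only that combined region is present, so the union is just that shape — 2 connected regions. The result has 2 disconnected regions.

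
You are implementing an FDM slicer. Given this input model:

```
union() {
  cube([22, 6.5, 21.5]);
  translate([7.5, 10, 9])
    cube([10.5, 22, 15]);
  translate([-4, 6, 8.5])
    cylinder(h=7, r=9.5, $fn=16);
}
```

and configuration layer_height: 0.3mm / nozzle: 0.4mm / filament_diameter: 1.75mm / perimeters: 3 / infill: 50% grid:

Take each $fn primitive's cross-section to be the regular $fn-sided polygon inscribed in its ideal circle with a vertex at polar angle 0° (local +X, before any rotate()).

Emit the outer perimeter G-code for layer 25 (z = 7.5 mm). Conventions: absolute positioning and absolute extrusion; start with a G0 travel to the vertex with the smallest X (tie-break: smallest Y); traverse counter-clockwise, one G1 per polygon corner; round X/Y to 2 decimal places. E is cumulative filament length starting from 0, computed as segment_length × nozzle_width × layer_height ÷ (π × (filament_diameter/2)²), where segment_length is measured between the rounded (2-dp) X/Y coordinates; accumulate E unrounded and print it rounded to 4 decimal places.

At z = 7.5 mm: the 22×6.5 cube contributes its full rectangle; the cube at (7.5, 10) does not reach this height (z outside [9, 24]); the cylinder at (-4, 6) does not reach this height (z outside [8.5, 15.5]); Combining (union): only the 22×6.5 cube is present, so the union is just that shape — 1 connected region. The outline is a single polygon with 4 vertices. Extrusion per mm of travel: 0.4 × 0.3 / (π × 0.875²) = 0.049890. Accumulating E over each segment gives final E = 2.8437.

G0 X0.00 Y0.00 Z7.50
G1 X22.00 Y0.00 E1.0976
G1 X22.00 Y6.50 E1.4219
G1 X0.00 Y6.50 E2.5195
G1 X0.00 Y0.00 E2.8437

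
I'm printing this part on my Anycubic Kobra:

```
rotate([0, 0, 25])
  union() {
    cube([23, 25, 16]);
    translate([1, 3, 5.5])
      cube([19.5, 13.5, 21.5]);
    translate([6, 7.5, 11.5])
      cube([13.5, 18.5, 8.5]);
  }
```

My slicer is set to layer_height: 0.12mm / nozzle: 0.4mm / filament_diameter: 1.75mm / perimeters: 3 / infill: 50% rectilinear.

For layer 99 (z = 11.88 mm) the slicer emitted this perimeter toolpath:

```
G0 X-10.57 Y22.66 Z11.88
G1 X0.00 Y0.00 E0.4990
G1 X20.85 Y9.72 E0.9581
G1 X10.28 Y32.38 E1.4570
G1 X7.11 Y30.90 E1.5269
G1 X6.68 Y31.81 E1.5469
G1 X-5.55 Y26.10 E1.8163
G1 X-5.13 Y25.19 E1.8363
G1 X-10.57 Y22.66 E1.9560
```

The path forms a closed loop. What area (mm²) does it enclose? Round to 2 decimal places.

588.69 mm²

Apply the shoelace formula to the sequence of (X, Y) vertices; enclosed area = 588.69 mm².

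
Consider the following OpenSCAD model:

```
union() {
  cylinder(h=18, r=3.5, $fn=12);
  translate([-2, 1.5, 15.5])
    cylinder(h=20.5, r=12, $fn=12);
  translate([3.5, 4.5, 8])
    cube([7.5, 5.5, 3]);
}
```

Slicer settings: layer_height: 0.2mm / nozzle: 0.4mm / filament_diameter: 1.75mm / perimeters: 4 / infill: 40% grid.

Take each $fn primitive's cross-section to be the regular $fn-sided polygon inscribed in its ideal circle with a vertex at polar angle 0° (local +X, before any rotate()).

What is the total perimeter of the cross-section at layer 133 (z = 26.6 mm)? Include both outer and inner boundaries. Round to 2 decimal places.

74.54 mm

At z = 26.6 mm: the cylinder is absent (z outside [0, 18]); the cylinder at (-2, 1.5): section is a regular 12-gon, circumradius r=12 (perimeter = 2·12·12.000·sin(180°/12) = 74.54 mm); the cube at (3.5, 4.5) is not intersected at this z (z outside [8, 11]); Merging all regions: only the r=12 cylinder at (-2, 1.5) is present, so the union is just that shape — boundary = 74.54 mm. Overall, the cross-section is a single solid region. Total boundary length (outer) = 74.54 mm.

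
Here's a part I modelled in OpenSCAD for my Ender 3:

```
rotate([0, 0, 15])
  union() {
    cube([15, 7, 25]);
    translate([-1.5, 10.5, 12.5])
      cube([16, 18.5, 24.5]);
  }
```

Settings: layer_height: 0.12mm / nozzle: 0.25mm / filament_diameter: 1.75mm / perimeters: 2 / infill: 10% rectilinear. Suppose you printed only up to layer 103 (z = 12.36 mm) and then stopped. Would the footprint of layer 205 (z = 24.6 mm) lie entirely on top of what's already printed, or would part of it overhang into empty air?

part overhangs

Compare the two slices. At z = 12.36: the cube (footprint 15×7) is included at this height (area 105.00 mm²); the cube at (-1.5, 10.5) is not intersected at this z (z outside [12.5, 37]); Combining (union): only the 15×7 cube is present, so the union is just that shape — area = 105.00 mm²; (rotated 15° about Z; rotation is an isometry so areas/perimeters/island counts are preserved). At z = 24.6: the cube (footprint 15×7) is included at this height (area 105.00 mm²); the 16×18.5 cube at (-1.5, 10.5) contributes its full rectangle (area 296.00 mm²); Combining (union): the 2 present regions are separate (no shared area or edge), so areas and boundary lengths simply add and each stays a separate island — area = 401.00 mm²; (rotated 15° about Z; rotation is an isometry so areas/perimeters/island counts are preserved). Checking containment: at z = 24.6 the cross-section extends beyond the z = 12.36 cross-section by about 296.00 mm².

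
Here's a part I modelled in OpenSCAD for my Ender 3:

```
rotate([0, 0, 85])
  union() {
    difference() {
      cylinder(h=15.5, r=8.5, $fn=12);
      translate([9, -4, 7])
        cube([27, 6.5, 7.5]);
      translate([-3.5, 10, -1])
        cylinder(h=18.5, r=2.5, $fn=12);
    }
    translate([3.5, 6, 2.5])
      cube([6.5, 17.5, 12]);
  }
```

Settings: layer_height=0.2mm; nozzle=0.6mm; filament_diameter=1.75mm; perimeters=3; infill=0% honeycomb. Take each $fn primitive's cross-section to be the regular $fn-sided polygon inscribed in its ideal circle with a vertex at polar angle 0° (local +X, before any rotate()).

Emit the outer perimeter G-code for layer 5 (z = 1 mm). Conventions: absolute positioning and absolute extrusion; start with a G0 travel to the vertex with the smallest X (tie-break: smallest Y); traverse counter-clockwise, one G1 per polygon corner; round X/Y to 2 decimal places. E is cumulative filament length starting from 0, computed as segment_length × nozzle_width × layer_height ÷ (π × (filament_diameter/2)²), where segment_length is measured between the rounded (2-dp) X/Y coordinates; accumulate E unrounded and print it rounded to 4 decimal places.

At z = 1 mm: the r=8.5 cylinder contributes a regular 12-gon of circumradius 8.5; the cube at (9, -4) is not intersected at this z (z outside [7, 14.5]); the r=2.5 cylinder at (-3.5, 10) contributes a regular 12-gon of circumradius 2.5; Subtracting the remaining from the first: starting from the r=8.5 cylinder, the r=2.5 cylinder at (-3.5, 10) partially overlaps it — only the 0.08 mm² overlap (of its 18.75 mm²) is removed, clipping the outline — 1 connected region; the cube at (3.5, 6) does not reach this height (z outside [2.5, 14.5]); Combining (union): only the result so far is present, so the union is just that shape — 1 connected region; (rotated 85° about Z; rotation is an isometry so areas/perimeters/island counts are preserved). The outline is a single polygon with 16 vertices. Extrusion per mm of travel: 0.6 × 0.2 / (π × 0.875²) = 0.049890. Accumulating E over each segment gives final E = 2.6356.

G0 X-8.47 Y0.74 Z1.00
G1 X-8.08 Y-1.47 E0.1120
G1 X-8.00 Y-1.56 E0.1180
G1 X-7.78 Y-2.83 E0.1823
G1 X-7.82 Y-2.95 E0.1886
G1 X-7.70 Y-3.59 E0.2211
G1 X-4.88 Y-6.96 E0.4403
G1 X-0.74 Y-8.47 E0.6602
G1 X3.59 Y-7.70 E0.8796
G1 X6.96 Y-4.88 E1.0988
G1 X8.47 Y-0.74 E1.3187
G1 X7.70 Y3.59 E1.5381
G1 X4.88 Y6.96 E1.7573
G1 X0.74 Y8.47 E1.9772
G1 X-3.59 Y7.70 E2.1966
G1 X-6.96 Y4.88 E2.4158
G1 X-8.47 Y0.74 E2.6356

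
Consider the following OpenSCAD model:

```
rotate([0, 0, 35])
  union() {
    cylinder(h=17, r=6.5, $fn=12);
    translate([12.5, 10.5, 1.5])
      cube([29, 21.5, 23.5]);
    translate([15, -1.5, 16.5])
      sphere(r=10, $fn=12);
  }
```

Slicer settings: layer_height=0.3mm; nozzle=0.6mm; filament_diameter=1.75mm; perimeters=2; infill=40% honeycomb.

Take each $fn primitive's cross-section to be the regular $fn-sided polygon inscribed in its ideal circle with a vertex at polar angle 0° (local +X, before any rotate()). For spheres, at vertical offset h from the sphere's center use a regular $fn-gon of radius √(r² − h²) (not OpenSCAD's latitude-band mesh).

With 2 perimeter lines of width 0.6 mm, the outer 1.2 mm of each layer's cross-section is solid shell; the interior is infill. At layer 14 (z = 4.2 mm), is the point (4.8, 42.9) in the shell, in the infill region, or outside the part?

At z = 4.2 mm: the r=6.5 cylinder contributes a regular 12-gon of circumradius 6.5; the cube at (12.5, 10.5) is present — its section is the full 29×21.5 rectangle; the sphere at (15, -1.5) is not intersected at this z (|z−center|=12.300 > r=10); Combining (union): the 2 present regions are separate (no shared area or edge), so areas and boundary lengths simply add and each stays a separate island — 2 connected regions; (rotated 35° about Z; rotation is an isometry so areas/perimeters/island counts are preserved). Overall, the cross-section has 2 separate islands. Undo the 35° rotation: the query point maps to (28.538, 32.388) in the un-rotated model frame. The nearest boundary edge runs (12.50, 32.00)→(41.50, 32.00); distance from the point to it = 0.39 mm. The point is not inside any of the regions above, so it lies outside the cross-section (0.39 mm from the nearest boundary).

outside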